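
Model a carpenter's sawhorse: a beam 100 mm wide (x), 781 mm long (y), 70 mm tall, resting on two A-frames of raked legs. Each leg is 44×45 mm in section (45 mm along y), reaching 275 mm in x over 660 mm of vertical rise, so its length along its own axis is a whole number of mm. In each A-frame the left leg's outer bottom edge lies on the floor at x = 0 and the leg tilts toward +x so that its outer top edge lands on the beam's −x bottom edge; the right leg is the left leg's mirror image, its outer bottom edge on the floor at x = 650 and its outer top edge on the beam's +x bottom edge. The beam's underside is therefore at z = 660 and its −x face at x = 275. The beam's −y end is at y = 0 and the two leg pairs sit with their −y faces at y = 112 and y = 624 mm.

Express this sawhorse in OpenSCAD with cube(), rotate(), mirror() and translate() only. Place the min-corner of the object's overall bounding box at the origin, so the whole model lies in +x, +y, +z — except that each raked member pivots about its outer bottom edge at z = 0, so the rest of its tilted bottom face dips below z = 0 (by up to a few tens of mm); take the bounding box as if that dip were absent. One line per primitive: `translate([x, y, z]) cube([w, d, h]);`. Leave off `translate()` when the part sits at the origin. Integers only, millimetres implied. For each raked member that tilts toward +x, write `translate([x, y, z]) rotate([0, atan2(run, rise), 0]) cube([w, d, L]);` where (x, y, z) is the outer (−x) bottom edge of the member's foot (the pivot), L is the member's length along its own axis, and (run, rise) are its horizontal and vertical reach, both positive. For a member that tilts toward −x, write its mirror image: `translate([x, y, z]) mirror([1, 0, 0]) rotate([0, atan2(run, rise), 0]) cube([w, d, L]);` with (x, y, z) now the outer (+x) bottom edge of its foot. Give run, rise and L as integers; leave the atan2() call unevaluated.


// leg length = √(275² + 660²) = 715
// right-leg outer foot x = 2·275 + 100 = 650
// beam min-corner = (275, 0, 660)
translate([275, 0, 660]) cube([100, 781, 70]);
translate([0, 112, 0]) rotate([0, atan2(275, 660), 0]) cube([44, 45, 715]);
translate([650, 112, 0]) mirror([1, 0, 0]) rotate([0, atan2(275, 660), 0]) cube([44, 45, 715]);
translate([0, 624, 0]) rotate([0, atan2(275, 660), 0]) cube([44, 45, 715]);
translate([650, 624, 0]) mirror([1, 0, 0]) rotate([0, atan2(275, 660), 0]) cube([44, 45, 715]);


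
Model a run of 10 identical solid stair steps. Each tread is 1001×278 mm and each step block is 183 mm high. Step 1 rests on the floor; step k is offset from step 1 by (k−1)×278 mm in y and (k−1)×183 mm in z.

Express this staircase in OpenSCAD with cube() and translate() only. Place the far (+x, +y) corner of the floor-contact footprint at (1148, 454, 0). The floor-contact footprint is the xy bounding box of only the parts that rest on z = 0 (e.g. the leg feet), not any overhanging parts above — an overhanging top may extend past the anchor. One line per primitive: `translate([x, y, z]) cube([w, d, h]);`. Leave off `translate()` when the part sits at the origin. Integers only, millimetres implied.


translate([147, 176, 0]) cube([1001, 278, 183]);
translate([147, 454, 183]) cube([1001, 278, 183]);
translate([147, 732, 366]) cube([1001, 278, 183]);
translate([147, 1010, 549]) cube([1001, 278, 183]);
translate([147, 1288, 732]) cube([1001, 278, 183]);
translate([147, 1566, 915]) cube([1001, 278, 183]);
translate([147, 1844, 1098]) cube([1001, 278, 183]);
translate([147, 2122, 1281]) cube([1001, 278, 183]);
translate([147, 2400, 1464]) cube([1001, 278, 183]);
translate([147, 2678, 1647]) cube([1001, 278, 183]);


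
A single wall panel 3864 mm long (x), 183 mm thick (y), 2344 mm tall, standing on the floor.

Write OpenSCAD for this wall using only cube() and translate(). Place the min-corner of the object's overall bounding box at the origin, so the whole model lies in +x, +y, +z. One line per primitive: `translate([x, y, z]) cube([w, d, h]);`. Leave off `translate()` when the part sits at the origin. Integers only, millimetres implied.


cube([3864, 183, 2344]);


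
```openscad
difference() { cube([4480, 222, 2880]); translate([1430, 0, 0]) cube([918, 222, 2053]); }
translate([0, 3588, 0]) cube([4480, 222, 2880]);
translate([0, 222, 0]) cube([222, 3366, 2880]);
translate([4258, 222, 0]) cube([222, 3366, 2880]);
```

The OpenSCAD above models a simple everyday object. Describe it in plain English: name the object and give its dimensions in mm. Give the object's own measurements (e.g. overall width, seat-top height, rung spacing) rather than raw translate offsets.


A single room: four walls, each 2880 mm tall and 222 mm thick, enclosing an outside footprint 4480×3810 mm (x × y), no floor or roof. The front and back walls (−y and +y sides) run the full x-width; the side walls fit between their inner faces. A door opening 918 mm wide and 2053 mm tall is cut through the front wall from the floor up, its −x edge 1430 mm from the wall's −x end.


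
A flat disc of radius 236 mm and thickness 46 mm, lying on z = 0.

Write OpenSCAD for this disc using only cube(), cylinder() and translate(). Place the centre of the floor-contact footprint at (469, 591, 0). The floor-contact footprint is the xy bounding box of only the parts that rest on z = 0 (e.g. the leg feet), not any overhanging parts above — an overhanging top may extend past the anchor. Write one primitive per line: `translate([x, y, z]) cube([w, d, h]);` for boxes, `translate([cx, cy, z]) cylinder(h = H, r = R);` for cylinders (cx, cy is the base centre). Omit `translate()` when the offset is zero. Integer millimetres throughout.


translate([469, 591, 0]) cylinder(h = 46, r = 236);


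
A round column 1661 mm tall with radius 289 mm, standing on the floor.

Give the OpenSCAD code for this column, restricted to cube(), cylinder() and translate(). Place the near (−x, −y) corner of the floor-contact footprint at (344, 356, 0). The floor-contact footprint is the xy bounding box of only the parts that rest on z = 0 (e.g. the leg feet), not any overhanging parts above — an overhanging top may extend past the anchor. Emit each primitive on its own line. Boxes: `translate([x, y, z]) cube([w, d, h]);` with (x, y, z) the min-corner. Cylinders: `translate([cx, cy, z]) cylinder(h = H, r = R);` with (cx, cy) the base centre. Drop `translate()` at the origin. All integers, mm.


translate([633, 645, 0]) cylinder(h = 1661, r = 289);


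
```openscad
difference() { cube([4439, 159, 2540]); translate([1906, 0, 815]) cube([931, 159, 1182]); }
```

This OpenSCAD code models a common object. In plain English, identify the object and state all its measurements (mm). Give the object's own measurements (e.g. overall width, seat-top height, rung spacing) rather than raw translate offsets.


A wall 4439 mm long (x), 159 mm thick (y), 2540 mm tall, with a rectangular window opening cut through it. The opening is 931 mm wide and 1182 mm tall; its sill is at z = 815 mm and its near (−x) edge is 1906 mm from the wall's −x end. The opening passes through the full wall thickness.


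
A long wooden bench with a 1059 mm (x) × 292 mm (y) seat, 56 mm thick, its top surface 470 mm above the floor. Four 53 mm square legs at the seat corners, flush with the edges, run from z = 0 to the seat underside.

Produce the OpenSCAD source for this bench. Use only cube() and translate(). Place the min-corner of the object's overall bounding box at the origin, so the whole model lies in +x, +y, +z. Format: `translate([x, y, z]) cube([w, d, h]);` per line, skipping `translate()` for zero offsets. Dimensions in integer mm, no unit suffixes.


translate([0, 0, 414]) cube([1059, 292, 56]);
cube([53, 53, 414]);
translate([0, 239, 0]) cube([53, 53, 414]);
translate([1006, 0, 0]) cube([53, 53, 414]);
translate([1006, 239, 0]) cube([53, 53, 414]);


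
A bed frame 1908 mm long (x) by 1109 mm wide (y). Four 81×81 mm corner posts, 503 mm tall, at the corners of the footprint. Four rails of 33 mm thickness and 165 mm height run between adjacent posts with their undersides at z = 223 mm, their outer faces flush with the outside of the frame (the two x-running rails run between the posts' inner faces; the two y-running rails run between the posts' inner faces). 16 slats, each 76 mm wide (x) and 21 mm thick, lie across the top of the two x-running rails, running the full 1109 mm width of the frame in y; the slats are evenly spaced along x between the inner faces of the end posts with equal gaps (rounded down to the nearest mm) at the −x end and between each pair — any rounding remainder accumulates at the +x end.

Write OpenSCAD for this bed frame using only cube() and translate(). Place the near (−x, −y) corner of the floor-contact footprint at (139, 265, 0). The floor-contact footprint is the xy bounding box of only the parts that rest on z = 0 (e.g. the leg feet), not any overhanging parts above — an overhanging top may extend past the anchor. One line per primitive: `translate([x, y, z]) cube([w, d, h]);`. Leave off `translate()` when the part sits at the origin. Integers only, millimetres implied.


// slat z = rail_z + rail_h = 223 + 165 = 388
// slat gap = ⌊(1746 − 16·76) / 17⌋ = 31
translate([139, 265, 0]) cube([81, 81, 503]);
translate([139, 1293, 0]) cube([81, 81, 503]);
translate([1966, 265, 0]) cube([81, 81, 503]);
translate([1966, 1293, 0]) cube([81, 81, 503]);
translate([220, 265, 223]) cube([1746, 33, 165]);
translate([220, 1341, 223]) cube([1746, 33, 165]);
translate([139, 346, 223]) cube([33, 947, 165]);
translate([2014, 346, 223]) cube([33, 947, 165]);
translate([251, 265, 388]) cube([76, 1109, 21]);
translate([358, 265, 388]) cube([76, 1109, 21]);
translate([465, 265, 388]) cube([76, 1109, 21]);
translate([572, 265, 388]) cube([76, 1109, 21]);
translate([679, 265, 388]) cube([76, 1109, 21]);
translate([786, 265, 388]) cube([76, 1109, 21]);
translate([893, 265, 388]) cube([76, 1109, 21]);
translate([1000, 265, 388]) cube([76, 1109, 21]);
translate([1107, 265, 388]) cube([76, 1109, 21]);
translate([1214, 265, 388]) cube([76, 1109, 21]);
translate([1321, 265, 388]) cube([76, 1109, 21]);
translate([1428, 265, 388]) cube([76, 1109, 21]);
translate([1535, 265, 388]) cube([76, 1109, 21]);
translate([1642, 265, 388]) cube([76, 1109, 21]);
translate([1749, 265, 388]) cube([76, 1109, 21]);
translate([1856, 265, 388]) cube([76, 1109, 21]);


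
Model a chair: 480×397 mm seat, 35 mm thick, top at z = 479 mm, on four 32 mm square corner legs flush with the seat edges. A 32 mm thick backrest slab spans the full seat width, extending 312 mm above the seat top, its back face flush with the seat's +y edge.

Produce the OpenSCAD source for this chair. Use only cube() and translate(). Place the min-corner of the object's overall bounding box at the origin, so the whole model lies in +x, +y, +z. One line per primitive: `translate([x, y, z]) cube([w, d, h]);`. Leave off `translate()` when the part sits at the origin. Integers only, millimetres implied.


// leg_h = 479 - 35 = 444
translate([0, 0, 444]) cube([480, 397, 35]);
cube([32, 32, 444]);
translate([448, 0, 0]) cube([32, 32, 444]);
translate([0, 365, 0]) cube([32, 32, 444]);
translate([448, 365, 0]) cube([32, 32, 444]);
translate([0, 365, 479]) cube([480, 32, 312]);


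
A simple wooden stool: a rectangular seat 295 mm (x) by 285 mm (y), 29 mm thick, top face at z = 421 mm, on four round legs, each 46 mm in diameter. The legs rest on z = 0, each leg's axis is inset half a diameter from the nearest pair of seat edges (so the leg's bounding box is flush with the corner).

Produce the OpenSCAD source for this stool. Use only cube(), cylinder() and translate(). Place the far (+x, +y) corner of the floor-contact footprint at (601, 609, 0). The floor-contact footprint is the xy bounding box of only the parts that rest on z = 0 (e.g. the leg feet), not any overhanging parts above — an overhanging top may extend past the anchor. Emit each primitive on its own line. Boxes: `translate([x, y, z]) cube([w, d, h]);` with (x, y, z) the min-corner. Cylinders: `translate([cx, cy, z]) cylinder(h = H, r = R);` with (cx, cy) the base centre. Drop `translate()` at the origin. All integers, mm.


translate([306, 324, 392]) cube([295, 285, 29]);
translate([329, 347, 0]) cylinder(h = 392, r = 23);
translate([578, 347, 0]) cylinder(h = 392, r = 23);
translate([329, 586, 0]) cylinder(h = 392, r = 23);
translate([578, 586, 0]) cylinder(h = 392, r = 23);


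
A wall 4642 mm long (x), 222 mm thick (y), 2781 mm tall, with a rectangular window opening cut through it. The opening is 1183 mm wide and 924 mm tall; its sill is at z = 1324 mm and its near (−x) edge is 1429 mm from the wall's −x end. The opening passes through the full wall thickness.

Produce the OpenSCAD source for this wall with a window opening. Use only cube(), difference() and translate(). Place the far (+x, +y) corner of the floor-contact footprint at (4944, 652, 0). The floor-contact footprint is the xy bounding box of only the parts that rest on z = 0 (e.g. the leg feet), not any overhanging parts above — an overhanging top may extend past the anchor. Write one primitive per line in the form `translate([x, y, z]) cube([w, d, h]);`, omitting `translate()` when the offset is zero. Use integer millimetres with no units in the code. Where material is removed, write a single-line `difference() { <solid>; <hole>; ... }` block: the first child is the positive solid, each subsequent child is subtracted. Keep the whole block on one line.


difference() { translate([302, 430, 0]) cube([4642, 222, 2781]); translate([1731, 430, 1324]) cube([1183, 222, 924]); }


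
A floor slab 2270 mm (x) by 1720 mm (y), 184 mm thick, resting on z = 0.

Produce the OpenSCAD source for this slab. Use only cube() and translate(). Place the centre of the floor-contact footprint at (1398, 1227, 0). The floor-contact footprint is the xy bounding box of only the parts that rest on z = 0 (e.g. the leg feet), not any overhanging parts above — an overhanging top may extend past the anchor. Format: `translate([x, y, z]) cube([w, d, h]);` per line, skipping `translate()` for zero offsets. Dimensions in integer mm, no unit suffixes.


translate([263, 367, 0]) cube([2270, 1720, 184]);


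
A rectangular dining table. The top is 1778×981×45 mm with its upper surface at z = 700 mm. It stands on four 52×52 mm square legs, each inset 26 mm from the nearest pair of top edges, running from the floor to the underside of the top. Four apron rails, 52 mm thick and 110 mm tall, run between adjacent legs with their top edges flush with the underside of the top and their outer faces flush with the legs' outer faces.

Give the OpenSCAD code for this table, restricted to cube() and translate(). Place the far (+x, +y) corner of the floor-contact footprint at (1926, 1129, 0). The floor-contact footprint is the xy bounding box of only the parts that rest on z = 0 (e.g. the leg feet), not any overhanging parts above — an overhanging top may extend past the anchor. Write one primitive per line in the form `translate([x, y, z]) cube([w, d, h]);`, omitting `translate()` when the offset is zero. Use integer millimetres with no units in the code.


translate([174, 174, 655]) cube([1778, 981, 45]);
translate([200, 200, 0]) cube([52, 52, 655]);
translate([1874, 200, 0]) cube([52, 52, 655]);
translate([200, 1077, 0]) cube([52, 52, 655]);
translate([1874, 1077, 0]) cube([52, 52, 655]);
translate([252, 200, 545]) cube([1622, 52, 110]);
translate([252, 1077, 545]) cube([1622, 52, 110]);
translate([200, 252, 545]) cube([52, 825, 110]);
translate([1874, 252, 545]) cube([52, 825, 110]);


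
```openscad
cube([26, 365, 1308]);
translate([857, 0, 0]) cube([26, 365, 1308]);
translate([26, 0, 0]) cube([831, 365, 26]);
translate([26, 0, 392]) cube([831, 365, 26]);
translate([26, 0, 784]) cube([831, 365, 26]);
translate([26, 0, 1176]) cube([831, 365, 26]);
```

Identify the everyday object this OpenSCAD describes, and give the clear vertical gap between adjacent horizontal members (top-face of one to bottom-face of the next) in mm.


A bookshelf. The clear shelf gap is 366 mm.

Two tall side panels with 4 horizontal boards between them — a bookshelf. The first two shelf undersides are at z = 0 and z = 392; with shelf thickness 26, the clear gap is 392 − 0 − 26 = 366 mm.


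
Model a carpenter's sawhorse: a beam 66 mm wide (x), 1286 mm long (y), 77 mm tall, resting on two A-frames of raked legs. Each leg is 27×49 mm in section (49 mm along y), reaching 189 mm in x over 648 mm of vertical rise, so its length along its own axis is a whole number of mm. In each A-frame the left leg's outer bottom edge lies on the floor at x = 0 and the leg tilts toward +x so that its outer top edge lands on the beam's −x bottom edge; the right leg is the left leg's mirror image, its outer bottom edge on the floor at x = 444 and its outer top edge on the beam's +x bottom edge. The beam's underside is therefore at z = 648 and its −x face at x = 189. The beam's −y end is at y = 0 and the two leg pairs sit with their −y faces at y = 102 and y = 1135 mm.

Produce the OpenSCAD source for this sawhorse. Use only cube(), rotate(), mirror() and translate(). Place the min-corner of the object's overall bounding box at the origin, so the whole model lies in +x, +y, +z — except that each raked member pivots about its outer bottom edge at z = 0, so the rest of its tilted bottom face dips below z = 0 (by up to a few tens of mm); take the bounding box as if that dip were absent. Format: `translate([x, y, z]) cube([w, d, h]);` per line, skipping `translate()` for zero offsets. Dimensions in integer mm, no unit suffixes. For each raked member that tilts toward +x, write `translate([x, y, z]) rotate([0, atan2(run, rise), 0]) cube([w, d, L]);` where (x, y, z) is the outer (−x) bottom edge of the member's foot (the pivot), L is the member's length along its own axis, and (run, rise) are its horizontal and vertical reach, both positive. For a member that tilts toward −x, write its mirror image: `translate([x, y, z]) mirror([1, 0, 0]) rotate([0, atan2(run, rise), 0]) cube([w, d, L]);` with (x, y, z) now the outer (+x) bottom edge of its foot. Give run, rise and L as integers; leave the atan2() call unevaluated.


// leg length = √(189² + 648²) = 675
// right-leg outer foot x = 2·189 + 66 = 444
// beam min-corner = (189, 0, 648)
translate([189, 0, 648]) cube([66, 1286, 77]);
translate([0, 102, 0]) rotate([0, atan2(189, 648), 0]) cube([27, 49, 675]);
translate([444, 102, 0]) mirror([1, 0, 0]) rotate([0, atan2(189, 648), 0]) cube([27, 49, 675]);
translate([0, 1135, 0]) rotate([0, atan2(189, 648), 0]) cube([27, 49, 675]);
translate([444, 1135, 0]) mirror([1, 0, 0]) rotate([0, atan2(189, 648), 0]) cube([27, 49, 675]);


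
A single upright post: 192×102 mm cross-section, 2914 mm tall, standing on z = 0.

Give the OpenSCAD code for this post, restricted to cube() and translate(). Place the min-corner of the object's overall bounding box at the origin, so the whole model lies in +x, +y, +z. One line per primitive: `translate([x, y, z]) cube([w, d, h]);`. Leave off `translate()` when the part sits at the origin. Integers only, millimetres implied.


cube([192, 102, 2914]);


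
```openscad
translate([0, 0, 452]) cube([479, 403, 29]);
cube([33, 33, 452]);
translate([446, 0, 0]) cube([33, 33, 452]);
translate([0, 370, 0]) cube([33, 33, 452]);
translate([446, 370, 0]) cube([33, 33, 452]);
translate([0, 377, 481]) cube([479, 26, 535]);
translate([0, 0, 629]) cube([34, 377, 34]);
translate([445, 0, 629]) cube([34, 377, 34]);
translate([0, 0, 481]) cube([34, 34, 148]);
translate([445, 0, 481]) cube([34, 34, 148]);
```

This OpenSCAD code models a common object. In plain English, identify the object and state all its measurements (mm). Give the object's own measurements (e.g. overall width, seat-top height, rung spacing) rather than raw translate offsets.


A chair. The seat is a 479×403×29 mm slab with its top at z = 481 mm, on four 33×33 mm corner legs (flush with the seat edges, standing on z = 0). A flat backrest 26 mm thick, 535 mm tall, spans the full seat width and rises from the seat top along its +y edge, rear face flush with the rear of the seat. Two armrests of 34×34 mm section run along each side from the seat's front edge to the front of the backrest, top faces 182 mm above the seat top and outer faces flush with the seat's x-edges; a 34×34 mm post under the front of each armrest stands on the seat at the front corner.


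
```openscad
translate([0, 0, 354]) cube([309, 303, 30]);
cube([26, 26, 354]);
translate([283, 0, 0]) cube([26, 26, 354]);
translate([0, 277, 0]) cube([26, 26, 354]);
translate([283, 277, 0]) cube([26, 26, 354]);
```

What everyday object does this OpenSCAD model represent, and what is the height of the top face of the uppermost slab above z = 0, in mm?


A stool. The seat height is 384 mm.

A 309×303×30 slab at z = 354 on four corner posts — a stool. The seat top is 354 + 30 = 384 mm.


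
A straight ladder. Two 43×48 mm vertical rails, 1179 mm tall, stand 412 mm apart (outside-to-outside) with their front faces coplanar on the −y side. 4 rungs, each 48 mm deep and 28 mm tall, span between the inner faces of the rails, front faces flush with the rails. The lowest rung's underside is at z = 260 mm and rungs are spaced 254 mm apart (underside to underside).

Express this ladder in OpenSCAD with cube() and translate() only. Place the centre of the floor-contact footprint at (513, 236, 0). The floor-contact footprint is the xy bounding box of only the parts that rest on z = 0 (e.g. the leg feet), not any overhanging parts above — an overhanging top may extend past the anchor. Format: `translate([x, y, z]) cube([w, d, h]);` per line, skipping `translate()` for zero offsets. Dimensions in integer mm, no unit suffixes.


translate([307, 212, 0]) cube([43, 48, 1179]);
translate([676, 212, 0]) cube([43, 48, 1179]);
translate([350, 212, 260]) cube([326, 48, 28]);
translate([350, 212, 514]) cube([326, 48, 28]);
translate([350, 212, 768]) cube([326, 48, 28]);
translate([350, 212, 1022]) cube([326, 48, 28]);


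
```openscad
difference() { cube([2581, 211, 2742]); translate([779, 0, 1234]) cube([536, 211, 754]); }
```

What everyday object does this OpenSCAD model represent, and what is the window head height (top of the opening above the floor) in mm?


A wall with a window opening. The window head height is 1988 mm.

A wall with a rectangular opening subtracted — a window. Sill at z = 1234, opening 754 mm tall, so the head is at 1234 + 754 = 1988 mm.


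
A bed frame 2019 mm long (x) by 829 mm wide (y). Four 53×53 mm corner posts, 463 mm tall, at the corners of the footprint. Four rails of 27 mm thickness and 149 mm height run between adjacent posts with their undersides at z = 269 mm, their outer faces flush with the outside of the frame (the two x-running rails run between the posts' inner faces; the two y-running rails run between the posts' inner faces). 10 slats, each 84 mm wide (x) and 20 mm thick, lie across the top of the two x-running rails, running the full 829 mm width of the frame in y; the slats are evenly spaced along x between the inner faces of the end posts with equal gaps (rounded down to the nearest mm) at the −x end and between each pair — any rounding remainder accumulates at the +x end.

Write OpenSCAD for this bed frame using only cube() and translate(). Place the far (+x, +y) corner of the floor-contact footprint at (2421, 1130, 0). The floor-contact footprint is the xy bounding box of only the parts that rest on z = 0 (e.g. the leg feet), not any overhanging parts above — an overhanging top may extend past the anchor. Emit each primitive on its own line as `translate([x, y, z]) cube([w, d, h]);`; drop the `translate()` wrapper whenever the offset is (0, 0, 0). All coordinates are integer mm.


// slat z = rail_z + rail_h = 269 + 149 = 418
// slat gap = ⌊(1913 − 10·84) / 11⌋ = 97
translate([402, 301, 0]) cube([53, 53, 463]);
translate([402, 1077, 0]) cube([53, 53, 463]);
translate([2368, 301, 0]) cube([53, 53, 463]);
translate([2368, 1077, 0]) cube([53, 53, 463]);
translate([455, 301, 269]) cube([1913, 27, 149]);
translate([455, 1103, 269]) cube([1913, 27, 149]);
translate([402, 354, 269]) cube([27, 723, 149]);
translate([2394, 354, 269]) cube([27, 723, 149]);
translate([552, 301, 418]) cube([84, 829, 20]);
translate([733, 301, 418]) cube([84, 829, 20]);
translate([914, 301, 418]) cube([84, 829, 20]);
translate([1095, 301, 418]) cube([84, 829, 20]);
translate([1276, 301, 418]) cube([84, 829, 20]);
translate([1457, 301, 418]) cube([84, 829, 20]);
translate([1638, 301, 418]) cube([84, 829, 20]);
translate([1819, 301, 418]) cube([84, 829, 20]);
translate([2000, 301, 418]) cube([84, 829, 20]);
translate([2181, 301, 418]) cube([84, 829, 20]);


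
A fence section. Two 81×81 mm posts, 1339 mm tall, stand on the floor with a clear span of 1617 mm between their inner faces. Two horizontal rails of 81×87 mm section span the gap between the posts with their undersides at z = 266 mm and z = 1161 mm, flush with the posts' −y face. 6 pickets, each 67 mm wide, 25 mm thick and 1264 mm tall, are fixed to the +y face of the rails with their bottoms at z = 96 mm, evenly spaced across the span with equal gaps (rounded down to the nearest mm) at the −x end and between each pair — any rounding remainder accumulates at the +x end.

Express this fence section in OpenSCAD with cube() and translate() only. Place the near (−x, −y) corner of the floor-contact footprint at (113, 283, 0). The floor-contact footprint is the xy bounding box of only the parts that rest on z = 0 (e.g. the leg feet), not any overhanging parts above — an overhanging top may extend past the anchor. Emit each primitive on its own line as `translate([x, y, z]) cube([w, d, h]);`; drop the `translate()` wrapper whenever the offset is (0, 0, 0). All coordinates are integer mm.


translate([113, 283, 0]) cube([81, 81, 1339]);
translate([1811, 283, 0]) cube([81, 81, 1339]);
translate([194, 283, 266]) cube([1617, 81, 87]);
translate([194, 283, 1161]) cube([1617, 81, 87]);
translate([367, 364, 96]) cube([67, 25, 1264]);
translate([607, 364, 96]) cube([67, 25, 1264]);
translate([847, 364, 96]) cube([67, 25, 1264]);
translate([1087, 364, 96]) cube([67, 25, 1264]);
translate([1327, 364, 96]) cube([67, 25, 1264]);
translate([1567, 364, 96]) cube([67, 25, 1264]);


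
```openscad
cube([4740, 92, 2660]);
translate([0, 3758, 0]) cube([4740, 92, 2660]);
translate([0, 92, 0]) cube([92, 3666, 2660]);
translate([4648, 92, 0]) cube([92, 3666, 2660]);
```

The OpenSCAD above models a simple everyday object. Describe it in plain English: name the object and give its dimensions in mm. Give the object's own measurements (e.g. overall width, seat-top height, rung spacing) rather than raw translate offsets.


The wall frame of a small rectangular building: four walls, each 2660 mm tall and 92 mm thick, enclosing a footprint 4740 mm (x) by 3850 mm (y) outside-to-outside, with no floor or roof. The front and back walls (the −y and +y sides) span the full width; the two side walls fit between them.


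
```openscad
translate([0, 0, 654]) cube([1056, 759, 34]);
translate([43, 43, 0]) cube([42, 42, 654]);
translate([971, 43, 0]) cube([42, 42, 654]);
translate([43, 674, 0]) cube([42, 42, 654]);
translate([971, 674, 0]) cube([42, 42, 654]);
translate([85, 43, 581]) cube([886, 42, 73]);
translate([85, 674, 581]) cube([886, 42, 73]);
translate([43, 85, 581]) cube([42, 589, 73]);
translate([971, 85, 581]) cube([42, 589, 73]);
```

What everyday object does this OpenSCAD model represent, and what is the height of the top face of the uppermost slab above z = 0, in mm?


A table. The table height is 688 mm.

A 1056×759×34 slab sits at z = 654 on four 42 mm square posts — a table. The top surface is at 654 + 34 = 688 mm.


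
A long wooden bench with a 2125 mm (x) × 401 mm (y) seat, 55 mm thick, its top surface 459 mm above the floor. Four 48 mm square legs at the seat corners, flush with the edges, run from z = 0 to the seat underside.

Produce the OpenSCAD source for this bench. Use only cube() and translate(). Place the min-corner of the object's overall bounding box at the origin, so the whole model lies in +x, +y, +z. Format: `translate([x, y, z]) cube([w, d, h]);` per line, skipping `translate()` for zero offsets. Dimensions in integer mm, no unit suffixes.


translate([0, 0, 404]) cube([2125, 401, 55]);
cube([48, 48, 404]);
translate([0, 353, 0]) cube([48, 48, 404]);
translate([2077, 0, 0]) cube([48, 48, 404]);
translate([2077, 353, 0]) cube([48, 48, 404]);


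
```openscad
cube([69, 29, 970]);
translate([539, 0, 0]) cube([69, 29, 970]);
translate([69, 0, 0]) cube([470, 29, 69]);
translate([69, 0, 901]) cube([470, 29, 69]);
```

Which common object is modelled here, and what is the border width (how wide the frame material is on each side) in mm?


A picture frame. The border width is 69 mm.

Four thin pieces enclosing a rectangular opening — a picture frame. The two full-height stiles are 970 mm tall; the top rail sits at z = 901 and is 69 mm tall, so the border above the opening is 970 − 901 = 69 mm, matching the stile x-width.


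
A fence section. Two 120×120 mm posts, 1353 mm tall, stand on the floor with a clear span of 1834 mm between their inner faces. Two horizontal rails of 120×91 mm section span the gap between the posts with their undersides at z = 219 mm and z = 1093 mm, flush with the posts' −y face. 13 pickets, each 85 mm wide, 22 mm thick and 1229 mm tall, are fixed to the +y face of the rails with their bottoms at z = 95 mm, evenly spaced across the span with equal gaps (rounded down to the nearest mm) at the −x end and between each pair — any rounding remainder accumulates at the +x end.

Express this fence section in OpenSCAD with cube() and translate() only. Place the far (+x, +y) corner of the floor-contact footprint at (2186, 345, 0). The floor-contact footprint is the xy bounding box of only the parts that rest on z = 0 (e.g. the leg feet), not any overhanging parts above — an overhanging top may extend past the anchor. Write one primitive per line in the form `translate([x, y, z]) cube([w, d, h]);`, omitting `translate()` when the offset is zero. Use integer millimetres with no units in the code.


translate([112, 225, 0]) cube([120, 120, 1353]);
translate([2066, 225, 0]) cube([120, 120, 1353]);
translate([232, 225, 219]) cube([1834, 120, 91]);
translate([232, 225, 1093]) cube([1834, 120, 91]);
translate([284, 345, 95]) cube([85, 22, 1229]);
translate([421, 345, 95]) cube([85, 22, 1229]);
translate([558, 345, 95]) cube([85, 22, 1229]);
translate([695, 345, 95]) cube([85, 22, 1229]);
translate([832, 345, 95]) cube([85, 22, 1229]);
translate([969, 345, 95]) cube([85, 22, 1229]);
translate([1106, 345, 95]) cube([85, 22, 1229]);
translate([1243, 345, 95]) cube([85, 22, 1229]);
translate([1380, 345, 95]) cube([85, 22, 1229]);
translate([1517, 345, 95]) cube([85, 22, 1229]);
translate([1654, 345, 95]) cube([85, 22, 1229]);
translate([1791, 345, 95]) cube([85, 22, 1229]);
translate([1928, 345, 95]) cube([85, 22, 1229]);


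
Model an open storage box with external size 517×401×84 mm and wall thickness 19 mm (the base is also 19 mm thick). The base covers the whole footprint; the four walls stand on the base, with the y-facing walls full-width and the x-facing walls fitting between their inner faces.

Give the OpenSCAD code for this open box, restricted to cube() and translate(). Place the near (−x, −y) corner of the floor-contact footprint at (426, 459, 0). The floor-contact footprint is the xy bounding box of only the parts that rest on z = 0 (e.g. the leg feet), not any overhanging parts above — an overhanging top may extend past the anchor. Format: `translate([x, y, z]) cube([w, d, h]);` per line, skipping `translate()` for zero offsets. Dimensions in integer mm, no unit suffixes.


translate([426, 459, 0]) cube([517, 401, 19]);
translate([426, 459, 19]) cube([517, 19, 65]);
translate([426, 841, 19]) cube([517, 19, 65]);
translate([426, 478, 19]) cube([19, 363, 65]);
translate([924, 478, 19]) cube([19, 363, 65]);


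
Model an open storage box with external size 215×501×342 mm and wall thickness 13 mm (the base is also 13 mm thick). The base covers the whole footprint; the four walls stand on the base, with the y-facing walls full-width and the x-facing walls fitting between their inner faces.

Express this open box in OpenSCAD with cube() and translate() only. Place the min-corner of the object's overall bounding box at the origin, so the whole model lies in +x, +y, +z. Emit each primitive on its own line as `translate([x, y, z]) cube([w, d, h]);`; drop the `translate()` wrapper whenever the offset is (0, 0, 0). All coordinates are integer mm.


cube([215, 501, 13]);
translate([0, 0, 13]) cube([215, 13, 329]);
translate([0, 488, 13]) cube([215, 13, 329]);
translate([0, 13, 13]) cube([13, 475, 329]);
translate([202, 13, 13]) cube([13, 475, 329]);


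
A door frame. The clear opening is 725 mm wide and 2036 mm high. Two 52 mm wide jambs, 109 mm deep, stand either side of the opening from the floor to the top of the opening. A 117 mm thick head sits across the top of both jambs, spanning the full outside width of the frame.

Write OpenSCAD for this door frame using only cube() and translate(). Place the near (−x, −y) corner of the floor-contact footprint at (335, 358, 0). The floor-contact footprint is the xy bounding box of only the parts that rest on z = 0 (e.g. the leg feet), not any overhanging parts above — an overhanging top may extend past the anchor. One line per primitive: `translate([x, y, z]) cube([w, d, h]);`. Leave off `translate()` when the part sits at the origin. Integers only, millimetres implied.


translate([335, 358, 0]) cube([52, 109, 2036]);
translate([1112, 358, 0]) cube([52, 109, 2036]);
translate([335, 358, 2036]) cube([829, 109, 117]);


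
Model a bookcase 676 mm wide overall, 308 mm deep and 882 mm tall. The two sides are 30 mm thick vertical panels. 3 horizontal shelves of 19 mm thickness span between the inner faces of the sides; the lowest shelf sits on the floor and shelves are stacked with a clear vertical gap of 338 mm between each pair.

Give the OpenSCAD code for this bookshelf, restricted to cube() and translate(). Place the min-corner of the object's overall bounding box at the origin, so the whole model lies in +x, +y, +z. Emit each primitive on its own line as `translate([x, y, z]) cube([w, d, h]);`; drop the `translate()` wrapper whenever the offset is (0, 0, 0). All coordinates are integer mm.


cube([30, 308, 882]);
translate([646, 0, 0]) cube([30, 308, 882]);
translate([30, 0, 0]) cube([616, 308, 19]);
translate([30, 0, 357]) cube([616, 308, 19]);
translate([30, 0, 714]) cube([616, 308, 19]);


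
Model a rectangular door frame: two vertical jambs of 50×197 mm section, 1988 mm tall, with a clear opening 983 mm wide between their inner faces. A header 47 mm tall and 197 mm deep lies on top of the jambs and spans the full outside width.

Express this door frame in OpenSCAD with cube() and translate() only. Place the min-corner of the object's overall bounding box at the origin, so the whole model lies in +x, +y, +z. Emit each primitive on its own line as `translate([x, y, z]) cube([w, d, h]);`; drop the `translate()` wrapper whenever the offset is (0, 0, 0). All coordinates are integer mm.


cube([50, 197, 1988]);
translate([1033, 0, 0]) cube([50, 197, 1988]);
translate([0, 0, 1988]) cube([1083, 197, 47]);


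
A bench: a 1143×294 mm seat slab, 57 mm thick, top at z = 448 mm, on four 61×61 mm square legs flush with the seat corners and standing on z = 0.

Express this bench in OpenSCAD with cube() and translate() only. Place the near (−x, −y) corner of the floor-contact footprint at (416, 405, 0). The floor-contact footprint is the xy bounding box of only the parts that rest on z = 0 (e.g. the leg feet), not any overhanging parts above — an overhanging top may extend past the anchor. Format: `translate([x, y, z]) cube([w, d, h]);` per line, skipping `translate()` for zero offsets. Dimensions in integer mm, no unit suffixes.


translate([416, 405, 391]) cube([1143, 294, 57]);
translate([416, 405, 0]) cube([61, 61, 391]);
translate([416, 638, 0]) cube([61, 61, 391]);
translate([1498, 405, 0]) cube([61, 61, 391]);
translate([1498, 638, 0]) cube([61, 61, 391]);


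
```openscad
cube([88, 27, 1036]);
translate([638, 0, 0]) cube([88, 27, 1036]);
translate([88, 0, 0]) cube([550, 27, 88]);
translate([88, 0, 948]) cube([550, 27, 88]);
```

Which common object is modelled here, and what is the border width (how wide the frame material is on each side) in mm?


A picture frame. The border width is 88 mm.

Four thin pieces enclosing a rectangular opening — a picture frame. The two full-height stiles are 1036 mm tall; the top rail sits at z = 948 and is 88 mm tall, so the border above the opening is 1036 − 948 = 88 mm, matching the stile x-width.


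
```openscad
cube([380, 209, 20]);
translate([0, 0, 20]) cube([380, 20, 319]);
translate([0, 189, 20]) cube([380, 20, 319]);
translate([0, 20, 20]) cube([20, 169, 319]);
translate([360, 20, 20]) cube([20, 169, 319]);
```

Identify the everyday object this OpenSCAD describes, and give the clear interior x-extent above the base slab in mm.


An open box. The internal width is 340 mm.

A 380×209 base slab with four walls standing on it — an open box. The base is 380 mm wide and the walls are 20 mm thick, so the internal width is 380 − 2 × 20 = 340 mm.


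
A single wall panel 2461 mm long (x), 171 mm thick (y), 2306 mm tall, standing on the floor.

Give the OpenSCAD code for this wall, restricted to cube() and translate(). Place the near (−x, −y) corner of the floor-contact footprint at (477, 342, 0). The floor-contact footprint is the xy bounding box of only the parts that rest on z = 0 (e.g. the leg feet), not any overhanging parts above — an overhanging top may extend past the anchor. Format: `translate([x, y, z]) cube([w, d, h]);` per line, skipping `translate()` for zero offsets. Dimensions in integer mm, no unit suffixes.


translate([477, 342, 0]) cube([2461, 171, 2306]);


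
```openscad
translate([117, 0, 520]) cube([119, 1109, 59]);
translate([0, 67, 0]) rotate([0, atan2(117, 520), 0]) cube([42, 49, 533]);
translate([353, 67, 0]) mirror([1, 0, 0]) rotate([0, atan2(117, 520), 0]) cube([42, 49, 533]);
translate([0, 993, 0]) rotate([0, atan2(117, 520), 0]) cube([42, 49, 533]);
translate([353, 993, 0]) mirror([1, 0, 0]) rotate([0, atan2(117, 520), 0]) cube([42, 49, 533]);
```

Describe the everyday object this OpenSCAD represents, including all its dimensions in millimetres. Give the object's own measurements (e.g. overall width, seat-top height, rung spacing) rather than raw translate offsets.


A sawhorse. A 119×1109×59 mm beam (x, y, z) sits on two A-frame leg pairs. Each pair is two raked legs of 42×49 mm section (49 mm along y) splaying symmetrically in x. Each leg rises 520 mm vertically over 117 mm of horizontal reach and is 533 mm long along its own axis. Every leg's outer bottom edge rests on the floor and its outer top edge meets a bottom edge of the beam — the left legs (tilting toward +x) meet the beam's −x bottom edge, the right legs (their mirror images, tilting toward −x) meet its +x bottom edge — so the leg tops tuck under the beam, the beam's underside is 520 mm above the floor, and the feet are 353 mm apart outside-to-outside with the beam centred between them. The two leg pairs are set in 67 mm from either end of the beam.


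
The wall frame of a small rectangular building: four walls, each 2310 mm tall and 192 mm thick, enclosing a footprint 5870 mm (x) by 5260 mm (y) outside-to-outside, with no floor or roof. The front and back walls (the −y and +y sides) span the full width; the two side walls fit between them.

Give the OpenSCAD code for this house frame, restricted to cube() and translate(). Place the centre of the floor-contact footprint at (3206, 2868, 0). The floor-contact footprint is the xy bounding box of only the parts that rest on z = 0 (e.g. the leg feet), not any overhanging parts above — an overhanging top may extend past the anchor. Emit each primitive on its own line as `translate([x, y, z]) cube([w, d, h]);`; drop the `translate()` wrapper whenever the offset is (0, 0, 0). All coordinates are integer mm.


translate([271, 238, 0]) cube([5870, 192, 2310]);
translate([271, 5306, 0]) cube([5870, 192, 2310]);
translate([271, 430, 0]) cube([192, 4876, 2310]);
translate([5949, 430, 0]) cube([192, 4876, 2310]);
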